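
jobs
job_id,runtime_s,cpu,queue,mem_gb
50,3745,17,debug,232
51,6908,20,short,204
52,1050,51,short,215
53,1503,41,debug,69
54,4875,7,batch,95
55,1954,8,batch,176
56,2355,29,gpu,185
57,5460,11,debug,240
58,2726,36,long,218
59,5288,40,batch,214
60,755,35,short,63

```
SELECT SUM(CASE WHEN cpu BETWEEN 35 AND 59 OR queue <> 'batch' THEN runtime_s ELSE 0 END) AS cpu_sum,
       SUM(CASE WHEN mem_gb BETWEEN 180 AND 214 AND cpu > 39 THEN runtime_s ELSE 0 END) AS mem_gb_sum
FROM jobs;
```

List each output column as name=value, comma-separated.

cpu_sum=29790, mem_gb_sum=5288

[cpu_sum: cpu BETWEEN 35 AND 59 OR queue <> 'batch']
job_id=50: ✓ → 3745
job_id=51: ✓ → 6908
job_id=52: ✓ → 1050
job_id=53: ✓ → 1503
job_id=54: ✗
job_id=55: ✗
job_id=56: ✓ → 2355
job_id=57: ✓ → 5460
job_id=58: ✓ → 2726
job_id=59: ✓ → 5288
job_id=60: ✓ → 755
cpu_sum = 3745 + 6908 + 1050 + 1503 + 2355 + 5460 + 2726 + 5288 + 755 = 29790
—
[mem_gb_sum: mem_gb BETWEEN 180 AND 214 AND cpu > 39]
job_id=50: ✗
job_id=51: ✗
job_id=52: ✗
job_id=53: ✗
job_id=54: ✗
job_id=55: ✗
job_id=56: ✗
job_id=57: ✗
job_id=58: ✗
job_id=59: ✓ → 5288
job_id=60: ✗
mem_gb_sum = 5288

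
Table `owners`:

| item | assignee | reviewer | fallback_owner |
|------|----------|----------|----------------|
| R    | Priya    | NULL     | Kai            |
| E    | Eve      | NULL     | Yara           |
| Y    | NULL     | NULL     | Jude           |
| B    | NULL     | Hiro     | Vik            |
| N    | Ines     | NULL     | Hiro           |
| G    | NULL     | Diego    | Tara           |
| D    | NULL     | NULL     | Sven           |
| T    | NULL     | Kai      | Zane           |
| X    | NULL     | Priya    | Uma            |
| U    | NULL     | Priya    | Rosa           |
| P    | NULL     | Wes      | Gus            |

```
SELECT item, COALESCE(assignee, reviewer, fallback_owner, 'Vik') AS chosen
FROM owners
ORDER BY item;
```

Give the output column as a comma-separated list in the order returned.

item=B: assignee=NULL, reviewer=Hiro → Hiro
item=D: assignee=NULL, reviewer=NULL, fallback_owner=Sven → Sven
item=E: assignee=Eve → Eve
item=G: assignee=NULL, reviewer=Diego → Diego
item=N: assignee=Ines → Ines
item=P: assignee=NULL, reviewer=Wes → Wes
item=R: assignee=Priya → Priya
item=T: assignee=NULL, reviewer=Kai → Kai
item=U: assignee=NULL, reviewer=Priya → Priya
item=X: assignee=NULL, reviewer=Priya → Priya
item=Y: assignee=NULL, reviewer=NULL, fallback_owner=Jude → Jude

Hiro, Sven, Eve, Diego, Ines, Wes, Priya, Kai, Priya, Priya, Jude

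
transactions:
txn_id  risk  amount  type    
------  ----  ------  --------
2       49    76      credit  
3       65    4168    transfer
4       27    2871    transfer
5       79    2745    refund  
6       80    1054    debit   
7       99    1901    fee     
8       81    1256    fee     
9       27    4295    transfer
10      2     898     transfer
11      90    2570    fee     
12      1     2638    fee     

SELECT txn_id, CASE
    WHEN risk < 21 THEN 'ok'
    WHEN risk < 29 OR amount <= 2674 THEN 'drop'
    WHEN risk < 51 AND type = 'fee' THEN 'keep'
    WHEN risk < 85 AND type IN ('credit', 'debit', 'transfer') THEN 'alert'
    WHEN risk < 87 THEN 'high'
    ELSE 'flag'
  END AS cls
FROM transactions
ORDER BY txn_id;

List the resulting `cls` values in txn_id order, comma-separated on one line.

txn_id=2: risk < 29 OR amount <= 2674 → drop
txn_id=3: risk < 85 AND type IN ('credit', 'debit', 'transfer') → alert
txn_id=4: risk < 29 OR amount <= 2674 → drop
txn_id=5: risk < 87 → high
txn_id=6: risk < 29 OR amount <= 2674 → drop
txn_id=7: risk < 29 OR amount <= 2674 → drop
txn_id=8: risk < 29 OR amount <= 2674 → drop
txn_id=9: risk < 29 OR amount <= 2674 → drop
txn_id=10: risk < 21 → ok
txn_id=11: risk < 29 OR amount <= 2674 → drop
txn_id=12: risk < 21 → ok

drop, alert, drop, high, drop, drop, drop, drop, ok, drop, ok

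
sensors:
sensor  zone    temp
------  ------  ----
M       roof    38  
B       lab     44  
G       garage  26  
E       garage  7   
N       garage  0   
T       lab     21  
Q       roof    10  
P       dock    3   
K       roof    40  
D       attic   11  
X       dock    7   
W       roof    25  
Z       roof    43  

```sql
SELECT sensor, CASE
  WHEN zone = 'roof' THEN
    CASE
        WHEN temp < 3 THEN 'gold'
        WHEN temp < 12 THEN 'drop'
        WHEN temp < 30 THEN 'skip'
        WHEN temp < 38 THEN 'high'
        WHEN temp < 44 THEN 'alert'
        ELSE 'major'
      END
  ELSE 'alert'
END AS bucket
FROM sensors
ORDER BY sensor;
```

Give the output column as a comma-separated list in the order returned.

alert, alert, alert, alert, alert, alert, alert, alert, drop, alert, skip, alert, alert

sensor=B: zone='lab' → outer ELSE → alert
sensor=D: zone='attic' → outer ELSE → alert
sensor=E: zone='garage' → outer ELSE → alert
sensor=G: zone='garage' → outer ELSE → alert
sensor=K: zone='roof' → inner[temp < 44] → alert
sensor=M: zone='roof' → inner[temp < 44] → alert
sensor=N: zone='garage' → outer ELSE → alert
sensor=P: zone='dock' → outer ELSE → alert
sensor=Q: zone='roof' → inner[temp < 12] → drop
sensor=T: zone='lab' → outer ELSE → alert
sensor=W: zone='roof' → inner[temp < 30] → skip
sensor=X: zone='dock' → outer ELSE → alert
sensor=Z: zone='roof' → inner[temp < 44] → alert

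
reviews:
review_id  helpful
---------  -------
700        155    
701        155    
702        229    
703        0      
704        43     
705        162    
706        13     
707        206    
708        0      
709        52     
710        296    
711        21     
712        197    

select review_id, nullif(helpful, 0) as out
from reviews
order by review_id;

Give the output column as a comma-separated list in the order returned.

review_id=700: helpful=155 vs 0: differ → 155
review_id=701: helpful=155 vs 0: differ → 155
review_id=702: helpful=229 vs 0: differ → 229
review_id=703: helpful=0 vs 0: equal → NULL
review_id=704: helpful=43 vs 0: differ → 43
review_id=705: helpful=162 vs 0: differ → 162
review_id=706: helpful=13 vs 0: differ → 13
review_id=707: helpful=206 vs 0: differ → 206
review_id=708: helpful=0 vs 0: equal → NULL
review_id=709: helpful=52 vs 0: differ → 52
review_id=710: helpful=296 vs 0: differ → 296
review_id=711: helpful=21 vs 0: differ → 21
review_id=712: helpful=197 vs 0: differ → 197

155, 155, 229, NULL, 43, 162, 13, 206, NULL, 52, 296, 21, 197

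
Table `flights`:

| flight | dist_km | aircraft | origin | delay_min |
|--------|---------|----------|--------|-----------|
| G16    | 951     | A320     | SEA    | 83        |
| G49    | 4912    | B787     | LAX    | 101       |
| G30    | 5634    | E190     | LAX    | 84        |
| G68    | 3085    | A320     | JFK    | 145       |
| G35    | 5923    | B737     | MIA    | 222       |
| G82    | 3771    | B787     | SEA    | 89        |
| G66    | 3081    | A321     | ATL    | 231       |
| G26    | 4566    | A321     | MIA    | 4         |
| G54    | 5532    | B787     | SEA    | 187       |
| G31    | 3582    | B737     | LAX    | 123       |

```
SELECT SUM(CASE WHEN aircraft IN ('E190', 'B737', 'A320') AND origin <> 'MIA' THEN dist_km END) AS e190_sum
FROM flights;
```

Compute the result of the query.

flight=G16: ✓ → 951
flight=G49: ✗
flight=G30: ✓ → 5634
flight=G68: ✓ → 3085
flight=G35: ✗
flight=G82: ✗
flight=G66: ✗
flight=G26: ✗
flight=G54: ✗
flight=G31: ✓ → 3582
e190_sum = 951 + 5634 + 3085 + 3582 = 13252

13252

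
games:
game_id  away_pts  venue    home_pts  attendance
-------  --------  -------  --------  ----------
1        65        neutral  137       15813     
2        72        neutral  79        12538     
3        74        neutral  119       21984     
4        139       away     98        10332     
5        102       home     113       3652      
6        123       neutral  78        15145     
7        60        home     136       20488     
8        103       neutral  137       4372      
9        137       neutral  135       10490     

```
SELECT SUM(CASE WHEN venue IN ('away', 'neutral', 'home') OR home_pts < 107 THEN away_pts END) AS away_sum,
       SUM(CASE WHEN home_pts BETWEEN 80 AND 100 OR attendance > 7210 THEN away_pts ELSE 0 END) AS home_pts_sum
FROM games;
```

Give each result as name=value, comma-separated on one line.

[away_sum: venue IN ('away', 'neutral', 'home') OR home_pts < 107]
game_id=1: ✓ → 65
game_id=2: ✓ → 72
game_id=3: ✓ → 74
game_id=4: ✓ → 139
game_id=5: ✓ → 102
game_id=6: ✓ → 123
game_id=7: ✓ → 60
game_id=8: ✓ → 103
game_id=9: ✓ → 137
away_sum = 65 + 72 + 74 + 139 + 102 + 123 + 60 + 103 + 137 = 875
—
[home_pts_sum: home_pts BETWEEN 80 AND 100 OR attendance > 7210]
game_id=1: ✓ → 65
game_id=2: ✓ → 72
game_id=3: ✓ → 74
game_id=4: ✓ → 139
game_id=5: ✗
game_id=6: ✓ → 123
game_id=7: ✓ → 60
game_id=8: ✗
game_id=9: ✓ → 137
home_pts_sum = 65 + 72 + 74 + 139 + 123 + 60 + 137 = 670

away_sum=875, home_pts_sum=670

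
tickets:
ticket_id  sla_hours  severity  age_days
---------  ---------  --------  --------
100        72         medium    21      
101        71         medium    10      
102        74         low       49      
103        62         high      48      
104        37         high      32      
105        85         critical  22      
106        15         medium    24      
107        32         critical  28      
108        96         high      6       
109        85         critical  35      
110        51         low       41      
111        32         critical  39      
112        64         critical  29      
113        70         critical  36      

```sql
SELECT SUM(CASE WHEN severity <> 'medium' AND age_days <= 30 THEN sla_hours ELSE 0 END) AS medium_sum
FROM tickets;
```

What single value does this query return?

ticket_id=100: ✗
ticket_id=101: ✗
ticket_id=102: ✗
ticket_id=103: ✗
ticket_id=104: ✗
ticket_id=105: ✓ → 85
ticket_id=106: ✗
ticket_id=107: ✓ → 32
ticket_id=108: ✓ → 96
ticket_id=109: ✗
ticket_id=110: ✗
ticket_id=111: ✗
ticket_id=112: ✓ → 64
ticket_id=113: ✗
medium_sum = 85 + 32 + 96 + 64 = 277

277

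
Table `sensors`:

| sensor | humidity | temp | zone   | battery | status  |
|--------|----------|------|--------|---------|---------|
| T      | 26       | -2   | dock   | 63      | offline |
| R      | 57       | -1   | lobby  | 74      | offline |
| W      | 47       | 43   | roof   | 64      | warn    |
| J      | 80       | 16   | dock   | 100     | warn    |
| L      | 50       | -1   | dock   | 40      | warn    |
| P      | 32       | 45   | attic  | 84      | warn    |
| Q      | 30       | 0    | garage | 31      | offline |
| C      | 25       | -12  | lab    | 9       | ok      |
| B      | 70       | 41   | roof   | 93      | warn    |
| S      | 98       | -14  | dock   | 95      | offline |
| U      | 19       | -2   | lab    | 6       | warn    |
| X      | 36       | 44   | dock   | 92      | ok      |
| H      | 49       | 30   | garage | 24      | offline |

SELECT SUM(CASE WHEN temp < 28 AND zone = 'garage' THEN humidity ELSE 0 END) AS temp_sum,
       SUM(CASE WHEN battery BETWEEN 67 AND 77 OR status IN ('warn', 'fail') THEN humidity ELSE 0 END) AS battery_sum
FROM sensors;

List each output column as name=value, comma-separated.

[temp_sum: temp < 28 AND zone = 'garage']
sensor=T: ✗
sensor=R: ✗
sensor=W: ✗
sensor=J: ✗
sensor=L: ✗
sensor=P: ✗
sensor=Q: ✓ → 30
sensor=C: ✗
sensor=B: ✗
sensor=S: ✗
sensor=U: ✗
sensor=X: ✗
sensor=H: ✗
temp_sum = 30
—
[battery_sum: battery BETWEEN 67 AND 77 OR status IN ('warn', 'fail')]
sensor=T: ✗
sensor=R: ✓ → 57
sensor=W: ✓ → 47
sensor=J: ✓ → 80
sensor=L: ✓ → 50
sensor=P: ✓ → 32
sensor=Q: ✗
sensor=C: ✗
sensor=B: ✓ → 70
sensor=S: ✗
sensor=U: ✓ → 19
sensor=X: ✗
sensor=H: ✗
battery_sum = 57 + 47 + 80 + 50 + 32 + 70 + 19 = 355

temp_sum=30, battery_sum=355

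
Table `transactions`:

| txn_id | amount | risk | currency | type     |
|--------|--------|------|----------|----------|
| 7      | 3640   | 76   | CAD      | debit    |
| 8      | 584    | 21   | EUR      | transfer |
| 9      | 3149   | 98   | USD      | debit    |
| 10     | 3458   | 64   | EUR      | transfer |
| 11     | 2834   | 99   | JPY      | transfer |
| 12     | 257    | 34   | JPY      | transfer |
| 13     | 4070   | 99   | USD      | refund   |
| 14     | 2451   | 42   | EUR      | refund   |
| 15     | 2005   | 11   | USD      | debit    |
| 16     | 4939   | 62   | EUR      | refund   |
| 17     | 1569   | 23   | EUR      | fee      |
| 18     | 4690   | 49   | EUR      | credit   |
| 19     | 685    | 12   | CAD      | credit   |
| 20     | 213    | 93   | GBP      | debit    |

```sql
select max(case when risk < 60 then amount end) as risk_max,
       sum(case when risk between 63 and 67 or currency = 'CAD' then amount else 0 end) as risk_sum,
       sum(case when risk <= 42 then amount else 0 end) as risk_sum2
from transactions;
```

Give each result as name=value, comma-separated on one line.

[risk_max: risk < 60]
txn_id=7: ✗
txn_id=8: ✓ → 584
txn_id=9: ✗
txn_id=10: ✗
txn_id=11: ✗
txn_id=12: ✓ → 257
txn_id=13: ✗
txn_id=14: ✓ → 2451
txn_id=15: ✓ → 2005
txn_id=16: ✗
txn_id=17: ✓ → 1569
txn_id=18: ✓ → 4690
txn_id=19: ✓ → 685
txn_id=20: ✗
risk_max = MAX(584, 257, 2451, 2005, 1569, 4690, 685) = 4690
—
[risk_sum: risk between 63 and 67 or currency = 'CAD']
txn_id=7: ✓ → 3640
txn_id=8: ✗
txn_id=9: ✗
txn_id=10: ✓ → 3458
txn_id=11: ✗
txn_id=12: ✗
txn_id=13: ✗
txn_id=14: ✗
txn_id=15: ✗
txn_id=16: ✗
txn_id=17: ✗
txn_id=18: ✗
txn_id=19: ✓ → 685
txn_id=20: ✗
risk_sum = 3640 + 3458 + 685 = 7783
—
[risk_sum2: risk <= 42]
txn_id=7: ✗
txn_id=8: ✓ → 584
txn_id=9: ✗
txn_id=10: ✗
txn_id=11: ✗
txn_id=12: ✓ → 257
txn_id=13: ✗
txn_id=14: ✓ → 2451
txn_id=15: ✓ → 2005
txn_id=16: ✗
txn_id=17: ✓ → 1569
txn_id=18: ✗
txn_id=19: ✓ → 685
txn_id=20: ✗
risk_sum2 = 584 + 257 + 2451 + 2005 + 1569 + 685 = 7551

risk_max=4690, risk_sum=7783, risk_sum2=7551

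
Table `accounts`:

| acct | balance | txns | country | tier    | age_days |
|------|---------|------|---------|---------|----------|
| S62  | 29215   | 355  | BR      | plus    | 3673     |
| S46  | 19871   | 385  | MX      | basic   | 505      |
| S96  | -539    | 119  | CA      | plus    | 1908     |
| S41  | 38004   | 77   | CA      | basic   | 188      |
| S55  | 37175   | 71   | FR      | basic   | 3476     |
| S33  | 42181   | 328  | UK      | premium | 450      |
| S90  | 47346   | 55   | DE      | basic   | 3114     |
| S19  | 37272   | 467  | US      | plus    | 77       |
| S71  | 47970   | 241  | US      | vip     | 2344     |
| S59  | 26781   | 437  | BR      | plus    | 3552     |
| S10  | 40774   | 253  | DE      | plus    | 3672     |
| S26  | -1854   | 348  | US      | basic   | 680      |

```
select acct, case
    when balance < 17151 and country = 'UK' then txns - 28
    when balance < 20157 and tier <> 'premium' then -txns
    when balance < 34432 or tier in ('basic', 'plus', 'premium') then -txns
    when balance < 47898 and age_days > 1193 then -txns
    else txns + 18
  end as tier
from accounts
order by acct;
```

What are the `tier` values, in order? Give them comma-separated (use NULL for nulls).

acct=S10: balance < 34432 or tier in ('basic', 'plus', 'premium') → -253
acct=S19: balance < 34432 or tier in ('basic', 'plus', 'premium') → -467
acct=S26: balance < 20157 and tier <> 'premium' → -348
acct=S33: balance < 34432 or tier in ('basic', 'plus', 'premium') → -328
acct=S41: balance < 34432 or tier in ('basic', 'plus', 'premium') → -77
acct=S46: balance < 20157 and tier <> 'premium' → -385
acct=S55: balance < 34432 or tier in ('basic', 'plus', 'premium') → -71
acct=S59: balance < 34432 or tier in ('basic', 'plus', 'premium') → -437
acct=S62: balance < 34432 or tier in ('basic', 'plus', 'premium') → -355
acct=S71: ELSE → 259
acct=S90: balance < 34432 or tier in ('basic', 'plus', 'premium') → -55
acct=S96: balance < 20157 and tier <> 'premium' → -119

-253, -467, -348, -328, -77, -385, -71, -437, -355, 259, -55, -119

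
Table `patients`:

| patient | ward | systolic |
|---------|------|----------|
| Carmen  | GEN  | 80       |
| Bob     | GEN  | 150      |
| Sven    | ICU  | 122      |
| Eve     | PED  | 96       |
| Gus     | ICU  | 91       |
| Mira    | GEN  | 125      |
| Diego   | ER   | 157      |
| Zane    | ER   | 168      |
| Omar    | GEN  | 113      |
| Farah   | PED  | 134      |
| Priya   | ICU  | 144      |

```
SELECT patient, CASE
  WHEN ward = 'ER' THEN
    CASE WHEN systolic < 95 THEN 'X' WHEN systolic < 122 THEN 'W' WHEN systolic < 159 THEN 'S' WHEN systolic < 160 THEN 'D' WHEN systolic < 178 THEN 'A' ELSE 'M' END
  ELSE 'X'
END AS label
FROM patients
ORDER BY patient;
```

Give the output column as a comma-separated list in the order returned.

X, X, S, X, X, X, X, X, X, X, A

patient=Bob: ward='GEN' → outer ELSE → X
patient=Carmen: ward='GEN' → outer ELSE → X
patient=Diego: ward='ER' → inner[systolic < 159] → S
patient=Eve: ward='PED' → outer ELSE → X
patient=Farah: ward='PED' → outer ELSE → X
patient=Gus: ward='ICU' → outer ELSE → X
patient=Mira: ward='GEN' → outer ELSE → X
patient=Omar: ward='GEN' → outer ELSE → X
patient=Priya: ward='ICU' → outer ELSE → X
patient=Sven: ward='ICU' → outer ELSE → X
patient=Zane: ward='ER' → inner[systolic < 178] → A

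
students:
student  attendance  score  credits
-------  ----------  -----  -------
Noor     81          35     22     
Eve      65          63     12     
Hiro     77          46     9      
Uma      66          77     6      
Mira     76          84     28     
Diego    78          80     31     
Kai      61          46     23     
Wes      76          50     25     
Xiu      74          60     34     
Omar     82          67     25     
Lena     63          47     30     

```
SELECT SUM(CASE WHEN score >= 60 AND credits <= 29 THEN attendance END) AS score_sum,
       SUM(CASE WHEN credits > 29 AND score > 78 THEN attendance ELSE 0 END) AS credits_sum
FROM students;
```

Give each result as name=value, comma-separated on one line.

[score_sum: score >= 60 AND credits <= 29]
student=Noor: ✗
student=Eve: ✓ → 65
student=Hiro: ✗
student=Uma: ✓ → 66
student=Mira: ✓ → 76
student=Diego: ✗
student=Kai: ✗
student=Wes: ✗
student=Xiu: ✗
student=Omar: ✓ → 82
student=Lena: ✗
score_sum = 65 + 66 + 76 + 82 = 289
—
[credits_sum: credits > 29 AND score > 78]
student=Noor: ✗
student=Eve: ✗
student=Hiro: ✗
student=Uma: ✗
student=Mira: ✗
student=Diego: ✓ → 78
student=Kai: ✗
student=Wes: ✗
student=Xiu: ✗
student=Omar: ✗
student=Lena: ✗
credits_sum = 78

score_sum=289, credits_sum=78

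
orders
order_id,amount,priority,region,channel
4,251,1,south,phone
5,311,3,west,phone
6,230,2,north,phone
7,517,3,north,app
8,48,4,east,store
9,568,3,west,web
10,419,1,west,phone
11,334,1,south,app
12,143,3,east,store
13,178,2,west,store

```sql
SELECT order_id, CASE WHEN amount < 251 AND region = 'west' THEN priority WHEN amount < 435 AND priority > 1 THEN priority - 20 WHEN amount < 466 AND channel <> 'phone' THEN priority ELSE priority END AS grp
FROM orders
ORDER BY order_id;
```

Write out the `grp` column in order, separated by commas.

order_id=4: ELSE → 1
order_id=5: amount < 435 AND priority > 1 → -17
order_id=6: amount < 435 AND priority > 1 → -18
order_id=7: ELSE → 3
order_id=8: amount < 435 AND priority > 1 → -16
order_id=9: ELSE → 3
order_id=10: ELSE → 1
order_id=11: amount < 466 AND channel <> 'phone' → 1
order_id=12: amount < 435 AND priority > 1 → -17
order_id=13: amount < 251 AND region = 'west' → 2

1, -17, -18, 3, -16, 3, 1, 1, -17, 2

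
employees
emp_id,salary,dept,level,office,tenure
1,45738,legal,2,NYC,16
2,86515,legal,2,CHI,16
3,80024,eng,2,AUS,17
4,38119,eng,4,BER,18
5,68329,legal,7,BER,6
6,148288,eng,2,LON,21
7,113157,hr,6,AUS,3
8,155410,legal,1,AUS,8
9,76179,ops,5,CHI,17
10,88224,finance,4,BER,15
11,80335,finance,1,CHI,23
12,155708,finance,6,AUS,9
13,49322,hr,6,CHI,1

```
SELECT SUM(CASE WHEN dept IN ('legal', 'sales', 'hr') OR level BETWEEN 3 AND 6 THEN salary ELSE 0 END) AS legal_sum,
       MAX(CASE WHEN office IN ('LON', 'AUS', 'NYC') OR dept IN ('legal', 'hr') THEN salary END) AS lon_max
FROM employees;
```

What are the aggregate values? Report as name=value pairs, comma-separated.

[legal_sum: dept IN ('legal', 'sales', 'hr') OR level BETWEEN 3 AND 6]
emp_id=1: ✓ → 45738
emp_id=2: ✓ → 86515
emp_id=3: ✗
emp_id=4: ✓ → 38119
emp_id=5: ✓ → 68329
emp_id=6: ✗
emp_id=7: ✓ → 113157
emp_id=8: ✓ → 155410
emp_id=9: ✓ → 76179
emp_id=10: ✓ → 88224
emp_id=11: ✗
emp_id=12: ✓ → 155708
emp_id=13: ✓ → 49322
legal_sum = 45738 + 86515 + 38119 + 68329 + 113157 + 155410 + 76179 + 88224 + 155708 + 49322 = 876701
—
[lon_max: office IN ('LON', 'AUS', 'NYC') OR dept IN ('legal', 'hr')]
emp_id=1: ✓ → 45738
emp_id=2: ✓ → 86515
emp_id=3: ✓ → 80024
emp_id=4: ✗
emp_id=5: ✓ → 68329
emp_id=6: ✓ → 148288
emp_id=7: ✓ → 113157
emp_id=8: ✓ → 155410
emp_id=9: ✗
emp_id=10: ✗
emp_id=11: ✗
emp_id=12: ✓ → 155708
emp_id=13: ✓ → 49322
lon_max = MAX(45738, 86515, 80024, 68329, 148288, 113157, 155410, 155708, 49322) = 155708

legal_sum=876701, lon_max=155708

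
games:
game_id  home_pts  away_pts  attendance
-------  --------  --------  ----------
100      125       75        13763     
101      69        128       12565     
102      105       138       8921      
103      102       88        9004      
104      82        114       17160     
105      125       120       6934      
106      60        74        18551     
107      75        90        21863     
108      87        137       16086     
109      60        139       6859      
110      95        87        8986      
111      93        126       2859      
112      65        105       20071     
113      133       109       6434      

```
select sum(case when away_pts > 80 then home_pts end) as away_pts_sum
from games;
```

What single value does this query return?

1091

game_id=100: ✗
game_id=101: ✓ → 69
game_id=102: ✓ → 105
game_id=103: ✓ → 102
game_id=104: ✓ → 82
game_id=105: ✓ → 125
game_id=106: ✗
game_id=107: ✓ → 75
game_id=108: ✓ → 87
game_id=109: ✓ → 60
game_id=110: ✓ → 95
game_id=111: ✓ → 93
game_id=112: ✓ → 65
game_id=113: ✓ → 133
away_pts_sum = 69 + 105 + 102 + 82 + 125 + 75 + 87 + 60 + 95 + 93 + 65 + 133 = 1091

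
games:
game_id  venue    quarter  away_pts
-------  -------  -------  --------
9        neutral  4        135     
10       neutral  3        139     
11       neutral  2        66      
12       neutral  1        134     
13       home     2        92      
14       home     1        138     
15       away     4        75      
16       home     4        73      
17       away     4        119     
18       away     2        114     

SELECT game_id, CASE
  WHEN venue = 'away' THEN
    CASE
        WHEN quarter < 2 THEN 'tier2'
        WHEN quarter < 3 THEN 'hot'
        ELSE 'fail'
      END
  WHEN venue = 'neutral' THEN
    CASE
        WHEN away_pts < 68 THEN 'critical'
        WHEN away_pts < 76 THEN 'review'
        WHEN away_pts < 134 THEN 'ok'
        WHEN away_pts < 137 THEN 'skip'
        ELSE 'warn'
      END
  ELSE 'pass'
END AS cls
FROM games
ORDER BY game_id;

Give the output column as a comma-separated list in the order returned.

skip, warn, critical, skip, pass, pass, fail, pass, fail, hot

game_id=9: venue='neutral' → inner[away_pts < 137] → skip
game_id=10: venue='neutral' → inner[ELSE] → warn
game_id=11: venue='neutral' → inner[away_pts < 68] → critical
game_id=12: venue='neutral' → inner[away_pts < 137] → skip
game_id=13: venue='home' → outer ELSE → pass
game_id=14: venue='home' → outer ELSE → pass
game_id=15: venue='away' → inner[ELSE] → fail
game_id=16: venue='home' → outer ELSE → pass
game_id=17: venue='away' → inner[ELSE] → fail
game_id=18: venue='away' → inner[quarter < 3] → hot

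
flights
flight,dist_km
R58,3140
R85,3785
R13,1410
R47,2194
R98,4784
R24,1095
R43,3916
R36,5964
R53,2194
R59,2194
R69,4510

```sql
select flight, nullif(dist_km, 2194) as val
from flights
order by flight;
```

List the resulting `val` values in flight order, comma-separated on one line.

1410, 1095, 5964, 3916, NULL, NULL, 3140, NULL, 4510, 3785, 4784

flight=R13: dist_km=1410 vs 2194: differ → 1410
flight=R24: dist_km=1095 vs 2194: differ → 1095
flight=R36: dist_km=5964 vs 2194: differ → 5964
flight=R43: dist_km=3916 vs 2194: differ → 3916
flight=R47: dist_km=2194 vs 2194: equal → NULL
flight=R53: dist_km=2194 vs 2194: equal → NULL
flight=R58: dist_km=3140 vs 2194: differ → 3140
flight=R59: dist_km=2194 vs 2194: equal → NULL
flight=R69: dist_km=4510 vs 2194: differ → 4510
flight=R85: dist_km=3785 vs 2194: differ → 3785
flight=R98: dist_km=4784 vs 2194: differ → 4784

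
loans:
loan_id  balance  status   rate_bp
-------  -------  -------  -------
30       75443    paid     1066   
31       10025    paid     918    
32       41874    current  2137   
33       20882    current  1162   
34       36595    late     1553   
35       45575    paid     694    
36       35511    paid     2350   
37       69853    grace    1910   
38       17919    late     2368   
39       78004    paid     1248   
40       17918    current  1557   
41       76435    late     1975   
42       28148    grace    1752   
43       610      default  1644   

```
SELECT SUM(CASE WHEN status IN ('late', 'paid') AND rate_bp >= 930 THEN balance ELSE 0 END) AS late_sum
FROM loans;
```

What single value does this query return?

loan_id=30: ✓ → 75443
loan_id=31: ✗
loan_id=32: ✗
loan_id=33: ✗
loan_id=34: ✓ → 36595
loan_id=35: ✗
loan_id=36: ✓ → 35511
loan_id=37: ✗
loan_id=38: ✓ → 17919
loan_id=39: ✓ → 78004
loan_id=40: ✗
loan_id=41: ✓ → 76435
loan_id=42: ✗
loan_id=43: ✗
late_sum = 75443 + 36595 + 35511 + 17919 + 78004 + 76435 = 319907

319907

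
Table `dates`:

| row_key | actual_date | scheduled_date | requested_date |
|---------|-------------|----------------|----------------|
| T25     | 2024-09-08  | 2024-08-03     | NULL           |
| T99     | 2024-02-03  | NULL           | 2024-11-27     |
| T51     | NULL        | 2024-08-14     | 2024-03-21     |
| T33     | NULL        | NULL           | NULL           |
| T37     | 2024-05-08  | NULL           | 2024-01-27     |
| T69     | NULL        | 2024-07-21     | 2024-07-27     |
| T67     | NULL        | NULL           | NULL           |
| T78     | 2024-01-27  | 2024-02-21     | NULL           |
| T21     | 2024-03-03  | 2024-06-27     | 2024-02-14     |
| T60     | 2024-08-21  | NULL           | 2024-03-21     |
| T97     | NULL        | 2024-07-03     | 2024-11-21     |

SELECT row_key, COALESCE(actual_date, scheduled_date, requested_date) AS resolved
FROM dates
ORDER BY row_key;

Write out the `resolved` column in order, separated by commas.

row_key=T21: actual_date=2024-03-03 → 2024-03-03
row_key=T25: actual_date=2024-09-08 → 2024-09-08
row_key=T33: actual_date=NULL, scheduled_date=NULL, requested_date=NULL (all NULL) → NULL
row_key=T37: actual_date=2024-05-08 → 2024-05-08
row_key=T51: actual_date=NULL, scheduled_date=2024-08-14 → 2024-08-14
row_key=T60: actual_date=2024-08-21 → 2024-08-21
row_key=T67: actual_date=NULL, scheduled_date=NULL, requested_date=NULL (all NULL) → NULL
row_key=T69: actual_date=NULL, scheduled_date=2024-07-21 → 2024-07-21
row_key=T78: actual_date=2024-01-27 → 2024-01-27
row_key=T97: actual_date=NULL, scheduled_date=2024-07-03 → 2024-07-03
row_key=T99: actual_date=2024-02-03 → 2024-02-03

2024-03-03, 2024-09-08, NULL, 2024-05-08, 2024-08-14, 2024-08-21, NULL, 2024-07-21, 2024-01-27, 2024-07-03, 2024-02-03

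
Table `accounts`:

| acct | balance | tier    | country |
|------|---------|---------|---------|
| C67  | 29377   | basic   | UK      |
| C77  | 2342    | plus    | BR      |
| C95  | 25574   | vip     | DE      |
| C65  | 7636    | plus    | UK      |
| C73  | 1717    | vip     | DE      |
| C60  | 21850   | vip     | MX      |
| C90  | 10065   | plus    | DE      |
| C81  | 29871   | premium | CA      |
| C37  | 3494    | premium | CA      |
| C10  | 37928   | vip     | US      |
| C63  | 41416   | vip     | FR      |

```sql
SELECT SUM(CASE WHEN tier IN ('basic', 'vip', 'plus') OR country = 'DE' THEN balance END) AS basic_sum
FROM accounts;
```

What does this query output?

acct=C67: ✓ → 29377
acct=C77: ✓ → 2342
acct=C95: ✓ → 25574
acct=C65: ✓ → 7636
acct=C73: ✓ → 1717
acct=C60: ✓ → 21850
acct=C90: ✓ → 10065
acct=C81: ✗
acct=C37: ✗
acct=C10: ✓ → 37928
acct=C63: ✓ → 41416
basic_sum = 29377 + 2342 + 25574 + 7636 + 1717 + 21850 + 10065 + 37928 + 41416 = 177905

177905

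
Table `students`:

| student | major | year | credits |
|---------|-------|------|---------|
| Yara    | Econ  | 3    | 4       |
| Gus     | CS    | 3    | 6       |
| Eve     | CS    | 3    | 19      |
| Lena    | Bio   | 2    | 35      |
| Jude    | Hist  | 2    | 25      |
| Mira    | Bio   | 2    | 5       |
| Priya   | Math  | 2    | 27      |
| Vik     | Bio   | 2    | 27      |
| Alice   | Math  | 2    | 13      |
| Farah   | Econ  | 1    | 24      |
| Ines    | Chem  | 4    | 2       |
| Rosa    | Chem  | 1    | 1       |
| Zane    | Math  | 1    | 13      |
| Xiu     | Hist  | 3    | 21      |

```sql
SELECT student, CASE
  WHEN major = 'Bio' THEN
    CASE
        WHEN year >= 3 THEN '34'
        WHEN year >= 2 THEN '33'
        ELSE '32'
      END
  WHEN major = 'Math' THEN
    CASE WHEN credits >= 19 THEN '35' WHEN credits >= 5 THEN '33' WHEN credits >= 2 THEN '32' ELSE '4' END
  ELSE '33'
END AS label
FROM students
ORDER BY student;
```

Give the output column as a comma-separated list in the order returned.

33, 33, 33, 33, 33, 33, 33, 33, 35, 33, 33, 33, 33, 33

student=Alice: major='Math' → inner[credits >= 5] → 33
student=Eve: major='CS' → outer ELSE → 33
student=Farah: major='Econ' → outer ELSE → 33
student=Gus: major='CS' → outer ELSE → 33
student=Ines: major='Chem' → outer ELSE → 33
student=Jude: major='Hist' → outer ELSE → 33
student=Lena: major='Bio' → inner[year >= 2] → 33
student=Mira: major='Bio' → inner[year >= 2] → 33
student=Priya: major='Math' → inner[credits >= 19] → 35
student=Rosa: major='Chem' → outer ELSE → 33
student=Vik: major='Bio' → inner[year >= 2] → 33
student=Xiu: major='Hist' → outer ELSE → 33
student=Yara: major='Econ' → outer ELSE → 33
student=Zane: major='Math' → inner[credits >= 5] → 33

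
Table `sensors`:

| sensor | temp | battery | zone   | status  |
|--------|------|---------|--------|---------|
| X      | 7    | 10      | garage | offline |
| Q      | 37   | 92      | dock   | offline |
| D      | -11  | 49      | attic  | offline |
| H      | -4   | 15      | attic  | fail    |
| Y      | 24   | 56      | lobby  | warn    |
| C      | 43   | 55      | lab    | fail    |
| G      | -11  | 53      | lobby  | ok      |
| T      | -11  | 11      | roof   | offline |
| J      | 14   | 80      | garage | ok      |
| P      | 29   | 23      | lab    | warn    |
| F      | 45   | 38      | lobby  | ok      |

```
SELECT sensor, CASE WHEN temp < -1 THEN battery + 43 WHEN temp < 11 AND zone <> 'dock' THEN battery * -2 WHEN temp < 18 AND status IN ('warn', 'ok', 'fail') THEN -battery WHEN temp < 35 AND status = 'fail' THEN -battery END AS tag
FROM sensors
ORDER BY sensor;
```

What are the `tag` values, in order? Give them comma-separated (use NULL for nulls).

sensor=C: (no match → NULL) → NULL
sensor=D: temp < -1 → 92
sensor=F: (no match → NULL) → NULL
sensor=G: temp < -1 → 96
sensor=H: temp < -1 → 58
sensor=J: temp < 18 AND status IN ('warn', 'ok', 'fail') → -80
sensor=P: (no match → NULL) → NULL
sensor=Q: (no match → NULL) → NULL
sensor=T: temp < -1 → 54
sensor=X: temp < 11 AND zone <> 'dock' → -20
sensor=Y: (no match → NULL) → NULL

NULL, 92, NULL, 96, 58, -80, NULL, NULL, 54, -20, NULL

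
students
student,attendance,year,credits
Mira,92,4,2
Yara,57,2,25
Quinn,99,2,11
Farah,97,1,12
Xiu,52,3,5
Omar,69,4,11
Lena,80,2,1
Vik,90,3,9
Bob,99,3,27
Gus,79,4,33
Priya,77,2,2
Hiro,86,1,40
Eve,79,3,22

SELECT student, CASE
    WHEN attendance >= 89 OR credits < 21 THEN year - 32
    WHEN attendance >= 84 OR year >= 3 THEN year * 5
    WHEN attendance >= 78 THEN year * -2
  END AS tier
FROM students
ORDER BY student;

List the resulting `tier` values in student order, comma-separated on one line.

-29, 15, -31, 20, 5, -30, -28, -28, -30, -30, -29, -29, NULL

student=Bob: attendance >= 89 OR credits < 21 → -29
student=Eve: attendance >= 84 OR year >= 3 → 15
student=Farah: attendance >= 89 OR credits < 21 → -31
student=Gus: attendance >= 84 OR year >= 3 → 20
student=Hiro: attendance >= 84 OR year >= 3 → 5
student=Lena: attendance >= 89 OR credits < 21 → -30
student=Mira: attendance >= 89 OR credits < 21 → -28
student=Omar: attendance >= 89 OR credits < 21 → -28
student=Priya: attendance >= 89 OR credits < 21 → -30
student=Quinn: attendance >= 89 OR credits < 21 → -30
student=Vik: attendance >= 89 OR credits < 21 → -29
student=Xiu: attendance >= 89 OR credits < 21 → -29
student=Yara: (no match → NULL) → NULL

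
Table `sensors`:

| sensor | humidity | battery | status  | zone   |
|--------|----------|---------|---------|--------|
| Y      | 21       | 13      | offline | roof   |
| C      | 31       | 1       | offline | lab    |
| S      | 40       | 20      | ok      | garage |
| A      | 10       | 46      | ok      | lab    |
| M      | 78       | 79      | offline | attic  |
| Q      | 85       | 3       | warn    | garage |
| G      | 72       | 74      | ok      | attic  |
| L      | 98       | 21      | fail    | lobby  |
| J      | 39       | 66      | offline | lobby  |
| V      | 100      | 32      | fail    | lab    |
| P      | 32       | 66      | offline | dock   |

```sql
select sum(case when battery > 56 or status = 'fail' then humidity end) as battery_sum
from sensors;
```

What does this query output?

419

sensor=Y: ✗
sensor=C: ✗
sensor=S: ✗
sensor=A: ✗
sensor=M: ✓ → 78
sensor=Q: ✗
sensor=G: ✓ → 72
sensor=L: ✓ → 98
sensor=J: ✓ → 39
sensor=V: ✓ → 100
sensor=P: ✓ → 32
battery_sum = 78 + 72 + 98 + 39 + 100 + 32 = 419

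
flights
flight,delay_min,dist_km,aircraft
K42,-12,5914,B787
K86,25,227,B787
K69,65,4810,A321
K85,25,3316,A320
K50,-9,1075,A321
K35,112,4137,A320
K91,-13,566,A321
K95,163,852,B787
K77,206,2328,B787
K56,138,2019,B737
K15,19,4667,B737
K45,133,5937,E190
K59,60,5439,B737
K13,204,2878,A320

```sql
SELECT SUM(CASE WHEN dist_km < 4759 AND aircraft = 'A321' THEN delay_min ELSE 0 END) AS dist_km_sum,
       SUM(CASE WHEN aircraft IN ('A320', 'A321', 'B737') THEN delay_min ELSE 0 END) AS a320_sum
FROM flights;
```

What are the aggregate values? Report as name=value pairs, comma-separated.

dist_km_sum=-22, a320_sum=601

[dist_km_sum: dist_km < 4759 AND aircraft = 'A321']
flight=K42: ✗
flight=K86: ✗
flight=K69: ✗
flight=K85: ✗
flight=K50: ✓ → -9
flight=K35: ✗
flight=K91: ✓ → -13
flight=K95: ✗
flight=K77: ✗
flight=K56: ✗
flight=K15: ✗
flight=K45: ✗
flight=K59: ✗
flight=K13: ✗
dist_km_sum = -9 + -13 = -22
—
[a320_sum: aircraft IN ('A320', 'A321', 'B737')]
flight=K42: ✗
flight=K86: ✗
flight=K69: ✓ → 65
flight=K85: ✓ → 25
flight=K50: ✓ → -9
flight=K35: ✓ → 112
flight=K91: ✓ → -13
flight=K95: ✗
flight=K77: ✗
flight=K56: ✓ → 138
flight=K15: ✓ → 19
flight=K45: ✗
flight=K59: ✓ → 60
flight=K13: ✓ → 204
a320_sum = 65 + 25 + -9 + 112 + -13 + 138 + 19 + 60 + 204 = 601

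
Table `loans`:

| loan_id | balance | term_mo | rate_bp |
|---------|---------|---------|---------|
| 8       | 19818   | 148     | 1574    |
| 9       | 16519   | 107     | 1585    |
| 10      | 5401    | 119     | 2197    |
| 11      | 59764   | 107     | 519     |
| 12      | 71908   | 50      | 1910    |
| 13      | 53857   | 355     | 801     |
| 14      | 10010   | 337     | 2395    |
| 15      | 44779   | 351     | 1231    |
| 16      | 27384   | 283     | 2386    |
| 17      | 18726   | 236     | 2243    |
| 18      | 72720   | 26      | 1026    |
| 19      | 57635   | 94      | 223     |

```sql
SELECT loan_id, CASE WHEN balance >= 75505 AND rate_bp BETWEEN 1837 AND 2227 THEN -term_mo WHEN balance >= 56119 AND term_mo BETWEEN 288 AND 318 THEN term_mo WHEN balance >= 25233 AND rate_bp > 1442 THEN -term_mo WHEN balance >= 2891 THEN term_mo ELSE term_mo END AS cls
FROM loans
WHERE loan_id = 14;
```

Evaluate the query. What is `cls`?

337

loan_id = 14: balance=10010, term_mo=337, rate_bp=2395.
balance >= 75505 AND rate_bp BETWEEN 1837 AND 2227 → false
balance >= 56119 AND term_mo BETWEEN 288 AND 318 → false
balance >= 25233 AND rate_bp > 1442 → false
balance >= 2891 → true → 337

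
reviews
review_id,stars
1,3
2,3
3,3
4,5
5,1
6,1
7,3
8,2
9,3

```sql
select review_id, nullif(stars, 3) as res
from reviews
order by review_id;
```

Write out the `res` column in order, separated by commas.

NULL, NULL, NULL, 5, 1, 1, NULL, 2, NULL

review_id=1: stars=3 vs 3: equal → NULL
review_id=2: stars=3 vs 3: equal → NULL
review_id=3: stars=3 vs 3: equal → NULL
review_id=4: stars=5 vs 3: differ → 5
review_id=5: stars=1 vs 3: differ → 1
review_id=6: stars=1 vs 3: differ → 1
review_id=7: stars=3 vs 3: equal → NULL
review_id=8: stars=2 vs 3: differ → 2
review_id=9: stars=3 vs 3: equal → NULL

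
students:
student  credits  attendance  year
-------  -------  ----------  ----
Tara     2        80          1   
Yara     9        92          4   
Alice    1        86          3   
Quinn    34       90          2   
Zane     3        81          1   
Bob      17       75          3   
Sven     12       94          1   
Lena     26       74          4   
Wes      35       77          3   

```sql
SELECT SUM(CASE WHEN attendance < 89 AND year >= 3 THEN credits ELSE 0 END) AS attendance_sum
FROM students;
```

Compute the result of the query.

student=Tara: ✗
student=Yara: ✗
student=Alice: ✓ → 1
student=Quinn: ✗
student=Zane: ✗
student=Bob: ✓ → 17
student=Sven: ✗
student=Lena: ✓ → 26
student=Wes: ✓ → 35
attendance_sum = 1 + 17 + 26 + 35 = 79

79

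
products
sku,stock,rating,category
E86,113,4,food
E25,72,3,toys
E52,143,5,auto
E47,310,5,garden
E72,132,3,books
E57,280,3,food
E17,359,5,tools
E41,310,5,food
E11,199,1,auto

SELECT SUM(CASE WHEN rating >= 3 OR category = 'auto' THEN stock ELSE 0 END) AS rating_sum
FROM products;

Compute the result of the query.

sku=E86: ✓ → 113
sku=E25: ✓ → 72
sku=E52: ✓ → 143
sku=E47: ✓ → 310
sku=E72: ✓ → 132
sku=E57: ✓ → 280
sku=E17: ✓ → 359
sku=E41: ✓ → 310
sku=E11: ✓ → 199
rating_sum = 113 + 72 + 143 + 310 + 132 + 280 + 359 + 310 + 199 = 1918

1918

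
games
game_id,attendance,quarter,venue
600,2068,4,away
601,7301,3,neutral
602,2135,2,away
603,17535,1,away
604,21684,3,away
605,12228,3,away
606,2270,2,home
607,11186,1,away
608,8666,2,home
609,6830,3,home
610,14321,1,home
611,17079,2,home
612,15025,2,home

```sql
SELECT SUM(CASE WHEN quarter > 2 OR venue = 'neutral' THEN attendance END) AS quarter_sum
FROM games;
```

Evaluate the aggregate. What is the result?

game_id=600: ✓ → 2068
game_id=601: ✓ → 7301
game_id=602: ✗
game_id=603: ✗
game_id=604: ✓ → 21684
game_id=605: ✓ → 12228
game_id=606: ✗
game_id=607: ✗
game_id=608: ✗
game_id=609: ✓ → 6830
game_id=610: ✗
game_id=611: ✗
game_id=612: ✗
quarter_sum = 2068 + 7301 + 21684 + 12228 + 6830 = 50111

50111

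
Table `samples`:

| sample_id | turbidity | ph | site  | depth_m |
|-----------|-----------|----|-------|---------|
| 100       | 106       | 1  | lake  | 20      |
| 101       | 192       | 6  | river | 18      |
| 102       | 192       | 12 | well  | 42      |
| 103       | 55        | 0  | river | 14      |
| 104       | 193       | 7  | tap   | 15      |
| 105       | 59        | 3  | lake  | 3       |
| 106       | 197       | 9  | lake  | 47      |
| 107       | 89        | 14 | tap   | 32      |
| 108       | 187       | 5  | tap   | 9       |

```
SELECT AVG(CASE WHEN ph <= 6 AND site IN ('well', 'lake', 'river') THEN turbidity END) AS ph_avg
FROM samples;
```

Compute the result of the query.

103

sample_id=100: ✓ → 106
sample_id=101: ✓ → 192
sample_id=102: ✗
sample_id=103: ✓ → 55
sample_id=104: ✗
sample_id=105: ✓ → 59
sample_id=106: ✗
sample_id=107: ✗
sample_id=108: ✗
ph_avg = (106 + 192 + 55 + 59) / 4 = 103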